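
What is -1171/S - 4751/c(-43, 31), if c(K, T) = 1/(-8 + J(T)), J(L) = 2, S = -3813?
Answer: 108694549/3813 ≈ 28506.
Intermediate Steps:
c(K, T) = -⅙ (c(K, T) = 1/(-8 + 2) = 1/(-6) = -⅙)
-1171/S - 4751/c(-43, 31) = -1171/(-3813) - 4751/(-⅙) = -1171*(-1/3813) - 4751*(-6) = 1171/3813 + 28506 = 108694549/3813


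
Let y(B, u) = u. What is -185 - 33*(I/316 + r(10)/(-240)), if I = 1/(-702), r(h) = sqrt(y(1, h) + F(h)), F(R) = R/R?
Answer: -13679629/73944 + 11*sqrt(11)/80 ≈ -184.54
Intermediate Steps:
F(R) = 1
r(h) = sqrt(1 + h) (r(h) = sqrt(h + 1) = sqrt(1 + h))
I = -1/702 ≈ -0.0014245
-185 - 33*(I/316 + r(10)/(-240)) = -185 - 33*(-1/702/316 + sqrt(1 + 10)/(-240)) = -185 - 33*(-1/702*1/316 + sqrt(11)*(-1/240)) = -185 - 33*(-1/221832 - sqrt(11)/240) = -185 + (11/73944 + 11*sqrt(11)/80) = -13679629/73944 + 11*sqrt(11)/80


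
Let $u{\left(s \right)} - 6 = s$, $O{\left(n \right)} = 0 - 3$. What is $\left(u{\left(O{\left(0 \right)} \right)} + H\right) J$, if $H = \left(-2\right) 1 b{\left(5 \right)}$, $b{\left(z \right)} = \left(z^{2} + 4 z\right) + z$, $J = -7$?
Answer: $679$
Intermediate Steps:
$O{\left(n \right)} = -3$ ($O{\left(n \right)} = 0 - 3 = -3$)
$u{\left(s \right)} = 6 + s$
$b{\left(z \right)} = z^{2} + 5 z$
$H = -100$ ($H = \left(-2\right) 1 \cdot 5 \left(5 + 5\right) = - 2 \cdot 5 \cdot 10 = \left(-2\right) 50 = -100$)
$\left(u{\left(O{\left(0 \right)} \right)} + H\right) J = \left(\left(6 - 3\right) - 100\right) \left(-7\right) = \left(3 - 100\right) \left(-7\right) = \left(-97\right) \left(-7\right) = 679$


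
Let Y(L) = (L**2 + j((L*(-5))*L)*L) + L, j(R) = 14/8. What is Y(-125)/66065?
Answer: 12225/52852 ≈ 0.23131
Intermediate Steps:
j(R) = 7/4 (j(R) = 14*(1/8) = 7/4)
Y(L) = L**2 + 11*L/4 (Y(L) = (L**2 + 7*L/4) + L = L**2 + 11*L/4)
Y(-125)/66065 = ((1/4)*(-125)*(11 + 4*(-125)))/66065 = ((1/4)*(-125)*(11 - 500))*(1/66065) = ((1/4)*(-125)*(-489))*(1/66065) = (61125/4)*(1/66065) = 12225/52852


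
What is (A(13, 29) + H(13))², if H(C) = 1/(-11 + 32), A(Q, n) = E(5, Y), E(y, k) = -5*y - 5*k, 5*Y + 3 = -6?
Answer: 112225/441 ≈ 254.48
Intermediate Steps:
Y = -9/5 (Y = -⅗ + (⅕)*(-6) = -⅗ - 6/5 = -9/5 ≈ -1.8000)
E(y, k) = -5*k - 5*y
A(Q, n) = -16 (A(Q, n) = -5*(-9/5) - 5*5 = 9 - 25 = -16)
H(C) = 1/21
(A(13, 29) + H(13))² = (-16 + 1/21)² = (-335/21)² = 112225/441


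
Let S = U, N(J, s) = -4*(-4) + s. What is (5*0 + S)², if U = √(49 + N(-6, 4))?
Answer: 69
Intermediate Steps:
N(J, s) = 16 + s
U = √69 (U = √(49 + (16 + 4)) = √(49 + 20) = √69 ≈ 8.3066)
S = √69 ≈ 8.3066
(5*0 + S)² = (5*0 + √69)² = (0 + √69)² = (√69)² = 69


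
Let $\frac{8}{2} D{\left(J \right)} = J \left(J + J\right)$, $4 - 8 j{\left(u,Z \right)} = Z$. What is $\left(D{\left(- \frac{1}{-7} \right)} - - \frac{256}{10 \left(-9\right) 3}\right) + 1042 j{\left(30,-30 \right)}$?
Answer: $\frac{29288323}{6615} \approx 4427.6$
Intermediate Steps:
$j{\left(u,Z \right)} = \frac{1}{2} - \frac{Z}{8}$
$D{\left(J \right)} = \frac{J^{2}}{2}$ ($D{\left(J \right)} = \frac{J \left(J + J\right)}{4} = \frac{J 2 J}{4} = \frac{2 J^{2}}{4} = \frac{J^{2}}{2}$)
$\left(D{\left(- \frac{1}{-7} \right)} - - \frac{256}{10 \left(-9\right) 3}\right) + 1042 j{\left(30,-30 \right)} = \left(\frac{\left(- \frac{1}{-7}\right)^{2}}{2} - - \frac{256}{10 \left(-9\right) 3}\right) + 1042 \left(\frac{1}{2} - - \frac{15}{4}\right) = \left(\frac{\left(\left(-1\right) \left(- \frac{1}{7}\right)\right)^{2}}{2} - - \frac{256}{\left(-90\right) 3}\right) + 1042 \left(\frac{1}{2} + \frac{15}{4}\right) = \left(\frac{1}{2 \cdot 49} - - \frac{256}{-270}\right) + 1042 \cdot \frac{17}{4} = \left(\frac{1}{2} \cdot \frac{1}{49} - \left(-256\right) \left(- \frac{1}{270}\right)\right) + \frac{8857}{2} = \left(\frac{1}{98} - \frac{128}{135}\right) + \frac{8857}{2} = - \frac{12409}{13230} + \frac{8857}{2} = \frac{29288323}{6615}$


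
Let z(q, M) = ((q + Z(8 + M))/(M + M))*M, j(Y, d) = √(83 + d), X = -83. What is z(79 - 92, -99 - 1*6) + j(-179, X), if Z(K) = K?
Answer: -55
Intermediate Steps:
z(q, M) = 4 + M/2 + q/2 (z(q, M) = ((q + (8 + M))/(M + M))*M = ((8 + M + q)/((2*M)))*M = ((8 + M + q)*(1/(2*M)))*M = ((8 + M + q)/(2*M))*M = 4 + M/2 + q/2)
z(79 - 92, -99 - 1*6) + j(-179, X) = (4 + (-99 - 1*6)/2 + (79 - 92)/2) + √(83 - 83) = (4 + (-99 - 6)/2 + (½)*(-13)) + √0 = (4 + (½)*(-105) - 13/2) + 0 = (4 - 105/2 - 13/2) + 0 = -55 + 0 = -55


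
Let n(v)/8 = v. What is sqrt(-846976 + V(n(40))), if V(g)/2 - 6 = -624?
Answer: 2*I*sqrt(212053) ≈ 920.98*I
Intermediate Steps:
n(v) = 8*v
V(g) = -1236 (V(g) = 12 + 2*(-624) = 12 - 1248 = -1236)
sqrt(-846976 + V(n(40))) = sqrt(-846976 - 1236) = sqrt(-848212) = 2*I*sqrt(212053)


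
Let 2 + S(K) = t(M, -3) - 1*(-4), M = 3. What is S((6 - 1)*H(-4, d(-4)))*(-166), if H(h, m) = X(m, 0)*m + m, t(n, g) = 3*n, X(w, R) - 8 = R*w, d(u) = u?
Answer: -1826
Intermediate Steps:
X(w, R) = 8 + R*w
H(h, m) = 9*m (H(h, m) = (8 + 0*m)*m + m = (8 + 0)*m + m = 8*m + m = 9*m)
S(K) = 11 (S(K) = -2 + (3*3 - 1*(-4)) = -2 + (9 + 4) = -2 + 13 = 11)
S((6 - 1)*H(-4, d(-4)))*(-166) = 11*(-166) = -1826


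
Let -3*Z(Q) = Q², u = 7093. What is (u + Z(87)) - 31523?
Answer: -26953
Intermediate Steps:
Z(Q) = -Q²/3
(u + Z(87)) - 31523 = (7093 - ⅓*87²) - 31523 = (7093 - ⅓*7569) - 31523 = (7093 - 2523) - 31523 = 4570 - 31523 = -26953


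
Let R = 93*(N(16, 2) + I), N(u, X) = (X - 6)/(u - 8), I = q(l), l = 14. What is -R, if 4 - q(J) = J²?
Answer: 35805/2 ≈ 17903.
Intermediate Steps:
q(J) = 4 - J²
I = -192 (I = 4 - 1*14² = 4 - 1*196 = 4 - 196 = -192)
N(u, X) = (-6 + X)/(-8 + u)
R = -35805/2 (R = 93*((-6 + 2)/(-8 + 16) - 192) = 93*(-4/8 - 192) = 93*((⅛)*(-4) - 192) = 93*(-½ - 192) = 93*(-385/2) = -35805/2 ≈ -17903.)
-R = -1*(-35805/2) = 35805/2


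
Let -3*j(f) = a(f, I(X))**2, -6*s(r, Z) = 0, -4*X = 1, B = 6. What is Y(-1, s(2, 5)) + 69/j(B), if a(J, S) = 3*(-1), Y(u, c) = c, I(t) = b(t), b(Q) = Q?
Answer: -23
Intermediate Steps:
X = -1/4 (X = -1/4*1 = -1/4 ≈ -0.25000)
s(r, Z) = 0 (s(r, Z) = -1/6*0 = 0)
I(t) = t
a(J, S) = -3
j(f) = -3 (j(f) = -1/3*(-3)**2 = -1/3*9 = -3)
Y(-1, s(2, 5)) + 69/j(B) = 0 + 69/(-3) = 0 + 69*(-1/3) = 0 - 23 = -23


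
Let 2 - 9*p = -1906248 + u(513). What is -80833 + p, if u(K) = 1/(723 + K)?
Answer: 1456938707/11124 ≈ 1.3097e+5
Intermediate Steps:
p = 2356124999/11124 (p = 2/9 - (-1906248 + 1/(723 + 513))/9 = 2/9 - (-1906248 + 1/1236)/9 = 2/9 - 1/9*(-2356122527/1236) = 2/9 + 2356122527/11124 = 2356124999/11124 ≈ 2.1181e+5)
-80833 + p = -80833 + 2356124999/11124 = 1456938707/11124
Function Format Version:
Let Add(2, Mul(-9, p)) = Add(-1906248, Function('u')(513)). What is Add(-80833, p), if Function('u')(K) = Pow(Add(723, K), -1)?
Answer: Rational(1456938707, 11124) ≈ 1.3097e+5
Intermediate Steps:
p = Rational(2356124999, 11124) (p = Add(Rational(2, 9), Mul(Rational(-1, 9), Add(-1906248, Pow(Add(723, 513), -1)))) = Add(Rational(2, 9), Mul(Rational(-1, 9), Add(-1906248, Pow(1236, -1)))) = Add(Rational(2, 9), Mul(Rational(-1, 9), Add(-1906248, Rational(1, 1236)))) = Add(Rational(2, 9), Mul(Rational(-1, 9), Rational(-2356122527, 1236))) = Add(Rational(2, 9), Rational(2356122527, 11124)) = Rational(2356124999, 11124) ≈ 2.1181e+5)
Add(-80833, p) = Add(-80833, Rational(2356124999, 11124)) = Rational(1456938707, 11124)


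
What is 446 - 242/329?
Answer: 146492/329 ≈ 445.26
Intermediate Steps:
446 - 242/329 = 146492/329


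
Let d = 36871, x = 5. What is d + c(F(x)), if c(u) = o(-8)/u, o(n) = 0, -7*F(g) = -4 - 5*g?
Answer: 36871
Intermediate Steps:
F(g) = 4/7 + 5*g/7 (F(g) = -(-4 - 5*g)/7 = 4/7 + 5*g/7)
c(u) = 0 (c(u) = 0/u = 0)
d + c(F(x)) = 36871 + 0 = 36871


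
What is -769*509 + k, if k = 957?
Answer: -390464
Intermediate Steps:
-769*509 + k = -769*509 + 957 = -391421 + 957 = -390464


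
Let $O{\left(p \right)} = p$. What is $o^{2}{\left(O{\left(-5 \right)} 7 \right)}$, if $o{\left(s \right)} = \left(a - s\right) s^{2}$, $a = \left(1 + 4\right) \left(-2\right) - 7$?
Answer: $486202500$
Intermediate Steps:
$a = -17$ ($a = 5 \left(-2\right) - 7 = -10 - 7 = -17$)
$o{\left(s \right)} = s^{2} \left(-17 - s\right)$ ($o{\left(s \right)} = \left(-17 - s\right) s^{2} = s^{2} \left(-17 - s\right)$)
$o^{2}{\left(O{\left(-5 \right)} 7 \right)} = \left(\left(\left(-5\right) 7\right)^{2} \left(-17 - \left(-5\right) 7\right)\right)^{2} = \left(\left(-35\right)^{2} \left(-17 - -35\right)\right)^{2} = \left(1225 \left(-17 + 35\right)\right)^{2} = \left(1225 \cdot 18\right)^{2} = 22050^{2} = 486202500$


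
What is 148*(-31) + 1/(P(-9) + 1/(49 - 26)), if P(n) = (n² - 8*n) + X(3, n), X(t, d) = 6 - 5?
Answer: -16255261/3543 ≈ -4588.0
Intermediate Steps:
X(t, d) = 1
P(n) = 1 + n² - 8*n (P(n) = (n² - 8*n) + 1 = 1 + n² - 8*n)
148*(-31) + 1/(P(-9) + 1/(49 - 26)) = 148*(-31) + 1/((1 + (-9)² - 8*(-9)) + 1/(49 - 26)) = -4588 + 1/((1 + 81 + 72) + 1/23) = -4588 + 1/(154 + 1/23) = -4588 + 1/(3543/23) = -4588 + 23/3543 = -16255261/3543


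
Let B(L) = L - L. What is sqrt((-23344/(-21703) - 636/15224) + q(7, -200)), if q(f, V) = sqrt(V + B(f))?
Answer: sqrt(58296595022446 + 563886553406440*I*sqrt(2))/7509238 ≈ 2.7581 + 2.5638*I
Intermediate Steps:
B(L) = 0
q(f, V) = sqrt(V) (q(f, V) = sqrt(V + 0) = sqrt(V))
sqrt((-23344/(-21703) - 636/15224) + q(7, -200)) = sqrt((-23344/(-21703) - 636/15224) + sqrt(-200)) = sqrt((-23344*(-1/21703) - 636*1/15224) + 10*I*sqrt(2)) = sqrt((23344/21703 - 159/3806) + 10*I*sqrt(2)) = sqrt(7763317/7509238 + 10*I*sqrt(2))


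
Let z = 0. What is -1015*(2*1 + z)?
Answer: -2030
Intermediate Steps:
-1015*(2*1 + z) = -1015*(2*1 + 0) = -1015*(2 + 0) = -1015*2 = -2030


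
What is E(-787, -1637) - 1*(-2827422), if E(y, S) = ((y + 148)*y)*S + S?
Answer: -820410056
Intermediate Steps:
E(y, S) = S + S*y*(148 + y) (E(y, S) = ((148 + y)*y)*S + S = (y*(148 + y))*S + S = S*y*(148 + y) + S = S + S*y*(148 + y))
E(-787, -1637) - 1*(-2827422) = -1637*(1 + (-787)**2 + 148*(-787)) - 1*(-2827422) = -1637*(1 + 619369 - 116476) + 2827422 = -1637*502894 + 2827422 = -823237478 + 2827422 = -820410056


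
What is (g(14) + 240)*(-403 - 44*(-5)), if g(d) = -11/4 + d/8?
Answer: -43737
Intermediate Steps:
g(d) = -11/4 + d/8 (g(d) = -11*¼ + d*(⅛) = -11/4 + d/8)
(g(14) + 240)*(-403 - 44*(-5)) = ((-11/4 + (⅛)*14) + 240)*(-403 - 44*(-5)) = ((-11/4 + 7/4) + 240)*(-403 + 220) = (-1 + 240)*(-183) = 239*(-183) = -43737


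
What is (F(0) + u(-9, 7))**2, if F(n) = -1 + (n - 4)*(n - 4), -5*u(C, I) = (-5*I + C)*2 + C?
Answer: 29584/25 ≈ 1183.4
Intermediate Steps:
u(C, I) = 2*I - 3*C/5 (u(C, I) = -((-5*I + C)*2 + C)/5 = -((C - 5*I)*2 + C)/5 = -((-10*I + 2*C) + C)/5 = -(-10*I + 3*C)/5 = 2*I - 3*C/5)
F(n) = -1 + (-4 + n)**2 (F(n) = -1 + (-4 + n)*(-4 + n) = -1 + (-4 + n)**2)
(F(0) + u(-9, 7))**2 = ((-1 + (-4 + 0)**2) + (2*7 - 3/5*(-9)))**2 = ((-1 + (-4)**2) + (14 + 27/5))**2 = ((-1 + 16) + 97/5)**2 = (15 + 97/5)**2 = (172/5)**2 = 29584/25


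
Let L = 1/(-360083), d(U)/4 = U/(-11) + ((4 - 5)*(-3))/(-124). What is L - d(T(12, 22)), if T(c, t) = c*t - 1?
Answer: 11754909194/122788303 ≈ 95.733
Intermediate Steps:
T(c, t) = -1 + c*t
d(U) = -3/31 - 4*U/11 (d(U) = 4*(U/(-11) + ((4 - 5)*(-3))/(-124)) = 4*(U*(-1/11) - 1*(-3)*(-1/124)) = 4*(-U/11 + 3*(-1/124)) = 4*(-U/11 - 3/124) = 4*(-3/124 - U/11) = -3/31 - 4*U/11)
L = -1/360083 ≈ -2.7771e-6
L - d(T(12, 22)) = -1/360083 - (-3/31 - 4*(-1 + 12*22)/11) = -1/360083 - (-3/31 - 4*(-1 + 264)/11) = -1/360083 - (-3/31 - 4/11*263) = -1/360083 - (-3/31 - 1052/11) = -1/360083 - 1*(-32645/341) = -1/360083 + 32645/341 = 11754909194/122788303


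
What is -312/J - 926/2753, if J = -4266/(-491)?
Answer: -70947982/1957383 ≈ -36.246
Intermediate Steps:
J = 4266/491 (J = -4266*(-1/491) = 4266/491 ≈ 8.6884)
-312/J - 926/2753 = -312/4266/491 - 926/2753 = -312*491/4266 - 926*1/2753 = -25532/711 - 926/2753 = -70947982/1957383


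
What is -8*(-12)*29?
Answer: 2784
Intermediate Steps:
-8*(-12)*29 = 96*29 = 2784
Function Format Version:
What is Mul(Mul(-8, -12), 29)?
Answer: 2784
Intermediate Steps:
Mul(Mul(-8, -12), 29) = Mul(96, 29) = 2784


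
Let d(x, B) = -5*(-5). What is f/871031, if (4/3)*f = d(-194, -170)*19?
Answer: 1425/3484124 ≈ 0.00040900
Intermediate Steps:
d(x, B) = 25
f = 1425/4 (f = 3*(25*19)/4 = (3/4)*475 = 1425/4 ≈ 356.25)
f/871031 = (1425/4)/871031 = (1425/4)*(1/871031) = 1425/3484124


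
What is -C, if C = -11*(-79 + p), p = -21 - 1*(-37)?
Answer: -693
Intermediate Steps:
p = 16 (p = -21 + 37 = 16)
C = 693 (C = -11*(-79 + 16) = -11*(-63) = 693)
-C = -1*693 = -693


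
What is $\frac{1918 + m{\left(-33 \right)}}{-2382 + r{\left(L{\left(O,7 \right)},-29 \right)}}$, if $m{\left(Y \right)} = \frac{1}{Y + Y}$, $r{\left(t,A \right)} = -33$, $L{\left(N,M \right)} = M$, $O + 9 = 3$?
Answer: $- \frac{126587}{159390} \approx -0.7942$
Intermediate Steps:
$O = -6$ ($O = -9 + 3 = -6$)
$m{\left(Y \right)} = \frac{1}{2 Y}$
$\frac{1918 + m{\left(-33 \right)}}{-2382 + r{\left(L{\left(O,7 \right)},-29 \right)}} = \frac{1918 + \frac{1}{2 \left(-33\right)}}{-2382 - 33} = \frac{1918 + \frac{1}{2} \left(- \frac{1}{33}\right)}{-2415} = \left(1918 - \frac{1}{66}\right) \left(- \frac{1}{2415}\right) = \frac{126587}{66} \left(- \frac{1}{2415}\right) = - \frac{126587}{159390}$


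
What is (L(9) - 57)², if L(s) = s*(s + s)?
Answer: 11025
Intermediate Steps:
L(s) = 2*s² (L(s) = s*(2*s) = 2*s²)
(L(9) - 57)² = (2*9² - 57)² = (2*81 - 57)² = (162 - 57)² = 105² = 11025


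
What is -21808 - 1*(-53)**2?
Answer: -24617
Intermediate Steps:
-21808 - 1*(-53)**2 = -21808 - 1*2809 = -21808 - 2809 = -24617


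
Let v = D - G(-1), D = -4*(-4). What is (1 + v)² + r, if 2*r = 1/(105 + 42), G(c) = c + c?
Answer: 106135/294 ≈ 361.00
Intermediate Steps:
G(c) = 2*c
D = 16
r = 1/294 (r = 1/(2*(105 + 42)) = (½)/147 = (½)*(1/147) = 1/294 ≈ 0.0034014)
v = 18 (v = 16 - 2*(-1) = 16 - 1*(-2) = 16 + 2 = 18)
(1 + v)² + r = (1 + 18)² + 1/294 = 19² + 1/294 = 361 + 1/294 = 106135/294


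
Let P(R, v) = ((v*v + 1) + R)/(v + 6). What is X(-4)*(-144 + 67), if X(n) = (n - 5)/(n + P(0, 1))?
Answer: -4851/26 ≈ -186.58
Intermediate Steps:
P(R, v) = (1 + R + v**2)/(6 + v) (P(R, v) = ((v**2 + 1) + R)/(6 + v) = ((1 + v**2) + R)/(6 + v) = (1 + R + v**2)/(6 + v))
X(n) = (-5 + n)/(2/7 + n) (X(n) = (n - 5)/(n + (1 + 0 + 1**2)/(6 + 1)) = (-5 + n)/(n + (1 + 0 + 1)/7) = (-5 + n)/(n + (1/7)*2) = (-5 + n)/(n + 2/7) = (-5 + n)/(2/7 + n))
X(-4)*(-144 + 67) = (7*(-5 - 4)/(2 + 7*(-4)))*(-144 + 67) = (7*(-9)/(2 - 28))*(-77) = (7*(-9)/(-26))*(-77) = (7*(-1/26)*(-9))*(-77) = (63/26)*(-77) = -4851/26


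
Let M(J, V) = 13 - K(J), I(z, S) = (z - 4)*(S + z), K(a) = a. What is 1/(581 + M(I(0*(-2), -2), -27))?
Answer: 1/586 ≈ 0.0017065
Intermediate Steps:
I(z, S) = (-4 + z)*(S + z)
M(J, V) = 13 - J
1/(581 + M(I(0*(-2), -2), -27)) = 1/(581 + (13 - ((0*(-2))² - 4*(-2) - 0*(-2) - 0*(-2)))) = 1/(581 + (13 - (0² + 8 - 4*0 - 2*0))) = 1/(581 + (13 - (0 + 8 + 0 + 0))) = 1/(581 + (13 - 1*8)) = 1/(581 + (13 - 8)) = 1/(581 + 5) = 1/586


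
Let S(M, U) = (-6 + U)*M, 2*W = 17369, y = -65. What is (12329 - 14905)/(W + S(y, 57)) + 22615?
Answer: 242857333/10739 ≈ 22615.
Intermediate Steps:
W = 17369/2 (W = (1/2)*17369 = 17369/2 ≈ 8684.5)
S(M, U) = M*(-6 + U)
(12329 - 14905)/(W + S(y, 57)) + 22615 = (12329 - 14905)/(17369/2 - 65*(-6 + 57)) + 22615 = -2576/(17369/2 - 65*51) + 22615 = -2576/(17369/2 - 3315) + 22615 = -2576/10739/2 + 22615 = -2576*2/10739 + 22615 = -5152/10739 + 22615 = 242857333/10739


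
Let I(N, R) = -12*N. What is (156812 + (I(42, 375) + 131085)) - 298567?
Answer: -11174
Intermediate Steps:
(156812 + (I(42, 375) + 131085)) - 298567 = (156812 + (-12*42 + 131085)) - 298567 = (156812 + (-504 + 131085)) - 298567 = (156812 + 130581) - 298567 = 287393 - 298567 = -11174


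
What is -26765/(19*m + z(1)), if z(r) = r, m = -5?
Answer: 26765/94 ≈ 284.73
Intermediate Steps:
-26765/(19*m + z(1)) = -26765/(19*(-5) + 1) = -26765/(-95 + 1) = -26765/(-94) = -26765*(-1/94) = 26765/94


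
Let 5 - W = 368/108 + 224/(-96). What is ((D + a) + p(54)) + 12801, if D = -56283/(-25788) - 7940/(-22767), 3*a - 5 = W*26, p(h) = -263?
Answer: 66453245393665/5284038564 ≈ 12576.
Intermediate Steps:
W = 106/27 (W = 5 - (368/108 + 224/(-96)) = 5 - (368*(1/108) + 224*(-1/96)) = 5 - (92/27 - 7/3) = 5 - 1*29/27 = 5 - 29/27 = 106/27 ≈ 3.9259)
a = 2891/81 (a = 5/3 + ((106/27)*26)/3 = 5/3 + (⅓)*(2756/27) = 5/3 + 2756/81 = 2891/81 ≈ 35.691)
D = 495383927/195705132 (D = -56283*(-1/25788) - 7940*(-1/22767) = 18761/8596 + 7940/22767 = 495383927/195705132 ≈ 2.5313)
((D + a) + p(54)) + 12801 = ((495383927/195705132 + 2891/81) - 263) + 12801 = (201969878233/5284038564 - 263) + 12801 = -1187732264099/5284038564 + 12801 = 66453245393665/5284038564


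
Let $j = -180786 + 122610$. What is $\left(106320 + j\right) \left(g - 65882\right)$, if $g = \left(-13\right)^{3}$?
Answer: $-3277595376$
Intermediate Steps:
$j = -58176$
$g = -2197$
$\left(106320 + j\right) \left(g - 65882\right) = \left(106320 - 58176\right) \left(-2197 - 65882\right) = 48144 \left(-68079\right) = -3277595376$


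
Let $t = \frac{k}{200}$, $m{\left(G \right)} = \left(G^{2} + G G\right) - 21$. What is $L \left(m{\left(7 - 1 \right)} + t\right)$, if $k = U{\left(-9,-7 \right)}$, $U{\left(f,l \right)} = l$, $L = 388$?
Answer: $\frac{988721}{50} \approx 19774.0$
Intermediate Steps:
$k = -7$
$m{\left(G \right)} = -21 + 2 G^{2}$ ($m{\left(G \right)} = \left(G^{2} + G^{2}\right) - 21 = 2 G^{2} - 21 = -21 + 2 G^{2}$)
$t = - \frac{7}{200} \approx -0.035$
$L \left(m{\left(7 - 1 \right)} + t\right) = 388 \left(\left(-21 + 2 \left(7 - 1\right)^{2}\right) - \frac{7}{200}\right) = 388 \left(\left(-21 + 2 \cdot 6^{2}\right) - \frac{7}{200}\right) = 388 \left(\left(-21 + 2 \cdot 36\right) - \frac{7}{200}\right) = 388 \left(\left(-21 + 72\right) - \frac{7}{200}\right) = 388 \left(51 - \frac{7}{200}\right) = 388 \cdot \frac{10193}{200} = \frac{988721}{50}$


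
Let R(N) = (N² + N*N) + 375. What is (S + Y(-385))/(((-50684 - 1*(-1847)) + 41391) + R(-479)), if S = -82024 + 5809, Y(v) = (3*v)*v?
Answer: 368460/451811 ≈ 0.81552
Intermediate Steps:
Y(v) = 3*v²
R(N) = 375 + 2*N² (R(N) = (N² + N²) + 375 = 2*N² + 375 = 375 + 2*N²)
S = -76215
(S + Y(-385))/(((-50684 - 1*(-1847)) + 41391) + R(-479)) = (-76215 + 3*(-385)²)/(((-50684 - 1*(-1847)) + 41391) + (375 + 2*(-479)²)) = (-76215 + 3*148225)/(((-50684 + 1847) + 41391) + (375 + 2*229441)) = (-76215 + 444675)/((-48837 + 41391) + (375 + 458882)) = 368460/(-7446 + 459257) = 368460/451811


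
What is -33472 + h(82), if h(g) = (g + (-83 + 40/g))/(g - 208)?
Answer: -8234111/246 ≈ -33472.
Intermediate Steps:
h(g) = (-83 + g + 40/g)/(-208 + g)
-33472 + h(82) = -33472 + (40 + 82² - 83*82)/(82*(-208 + 82)) = -33472 + (1/82)*(40 + 6724 - 6806)/(-126) = -33472 + (1/82)*(-1/126)*(-42) = -33472 + 1/246 = -8234111/246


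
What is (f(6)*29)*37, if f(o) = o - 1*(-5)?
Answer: 11803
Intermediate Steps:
f(o) = 5 + o (f(o) = o + 5 = 5 + o)
(f(6)*29)*37 = ((5 + 6)*29)*37 = (11*29)*37 = 319*37 = 11803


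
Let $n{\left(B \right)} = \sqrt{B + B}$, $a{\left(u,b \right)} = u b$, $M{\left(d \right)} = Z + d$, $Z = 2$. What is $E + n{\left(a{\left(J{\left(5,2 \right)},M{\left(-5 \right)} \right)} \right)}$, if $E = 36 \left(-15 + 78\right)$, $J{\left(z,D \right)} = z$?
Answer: $2268 + i \sqrt{30} \approx 2268.0 + 5.4772 i$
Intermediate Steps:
$M{\left(d \right)} = 2 + d$
$a{\left(u,b \right)} = b u$
$E = 2268$ ($E = 36 \cdot 63 = 2268$)
$n{\left(B \right)} = \sqrt{2} \sqrt{B}$ ($n{\left(B \right)} = \sqrt{2 B} = \sqrt{2} \sqrt{B}$)
$E + n{\left(a{\left(J{\left(5,2 \right)},M{\left(-5 \right)} \right)} \right)} = 2268 + \sqrt{2} \sqrt{\left(2 - 5\right) 5} = 2268 + \sqrt{2} \sqrt{\left(-3\right) 5} = 2268 + \sqrt{2} \sqrt{-15} = 2268 + \sqrt{2} i \sqrt{15} = 2268 + i \sqrt{30}$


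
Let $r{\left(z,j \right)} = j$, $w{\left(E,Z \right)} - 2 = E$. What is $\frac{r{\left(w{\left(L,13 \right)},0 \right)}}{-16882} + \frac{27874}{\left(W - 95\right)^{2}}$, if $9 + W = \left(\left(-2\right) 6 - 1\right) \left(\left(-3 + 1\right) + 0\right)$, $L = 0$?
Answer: $\frac{13937}{3042} \approx 4.5815$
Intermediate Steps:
$w{\left(E,Z \right)} = 2 + E$
$W = 17$ ($W = -9 + \left(\left(-2\right) 6 - 1\right) \left(\left(-3 + 1\right) + 0\right) = -9 + \left(-12 - 1\right) \left(-2 + 0\right) = -9 - -26 = -9 + 26 = 17$)
$\frac{r{\left(w{\left(L,13 \right)},0 \right)}}{-16882} + \frac{27874}{\left(W - 95\right)^{2}} = \frac{0}{-16882} + \frac{27874}{\left(17 - 95\right)^{2}} = 0 \left(- \frac{1}{16882}\right) + \frac{27874}{\left(-78\right)^{2}} = 0 + \frac{27874}{6084} = 0 + 27874 \cdot \frac{1}{6084} = 0 + \frac{13937}{3042} = \frac{13937}{3042}$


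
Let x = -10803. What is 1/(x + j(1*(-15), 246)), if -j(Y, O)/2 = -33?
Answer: -1/10737 ≈ -9.3136e-5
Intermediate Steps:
j(Y, O) = 66 (j(Y, O) = -2*(-33) = 66)
1/(x + j(1*(-15), 246)) = 1/(-10803 + 66) = 1/(-10737) = -1/10737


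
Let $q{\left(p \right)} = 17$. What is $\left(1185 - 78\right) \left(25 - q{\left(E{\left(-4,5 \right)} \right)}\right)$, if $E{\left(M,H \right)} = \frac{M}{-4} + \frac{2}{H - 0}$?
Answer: $8856$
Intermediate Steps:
$E{\left(M,H \right)} = \frac{2}{H} - \frac{M}{4}$ ($E{\left(M,H \right)} = M \left(- \frac{1}{4}\right) + \frac{2}{H + 0} = - \frac{M}{4} + \frac{2}{H} = \frac{2}{H} - \frac{M}{4}$)
$\left(1185 - 78\right) \left(25 - q{\left(E{\left(-4,5 \right)} \right)}\right) = \left(1185 - 78\right) \left(25 - 17\right) = 1107 \left(25 - 17\right) = 1107 \cdot 8 = 8856$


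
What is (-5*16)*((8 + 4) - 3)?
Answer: -720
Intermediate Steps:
(-5*16)*((8 + 4) - 3) = -80*(12 - 3) = -80*9 = -720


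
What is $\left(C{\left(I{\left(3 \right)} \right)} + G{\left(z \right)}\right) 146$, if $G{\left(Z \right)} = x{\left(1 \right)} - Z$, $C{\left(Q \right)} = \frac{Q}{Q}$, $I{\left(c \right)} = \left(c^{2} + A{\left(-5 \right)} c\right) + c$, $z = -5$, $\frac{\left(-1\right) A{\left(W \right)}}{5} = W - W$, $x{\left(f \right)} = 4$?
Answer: $1460$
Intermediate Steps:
$A{\left(W \right)} = 0$ ($A{\left(W \right)} = - 5 \left(W - W\right) = \left(-5\right) 0 = 0$)
$I{\left(c \right)} = c + c^{2}$ ($I{\left(c \right)} = \left(c^{2} + 0 c\right) + c = \left(c^{2} + 0\right) + c = c^{2} + c = c + c^{2}$)
$C{\left(Q \right)} = 1$
$G{\left(Z \right)} = 4 - Z$
$\left(C{\left(I{\left(3 \right)} \right)} + G{\left(z \right)}\right) 146 = \left(1 + \left(4 - -5\right)\right) 146 = \left(1 + \left(4 + 5\right)\right) 146 = \left(1 + 9\right) 146 = 10 \cdot 146 = 1460$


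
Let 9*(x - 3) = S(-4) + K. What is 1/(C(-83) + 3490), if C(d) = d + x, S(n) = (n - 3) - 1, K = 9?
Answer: 9/30691 ≈ 0.00029325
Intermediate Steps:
S(n) = -4 + n (S(n) = (-3 + n) - 1 = -4 + n)
x = 28/9 (x = 3 + ((-4 - 4) + 9)/9 = 3 + (-8 + 9)/9 = 3 + (1/9)*1 = 3 + 1/9 = 28/9 ≈ 3.1111)
C(d) = 28/9 + d (C(d) = d + 28/9 = 28/9 + d)
1/(C(-83) + 3490) = 1/((28/9 - 83) + 3490) = 1/(-719/9 + 3490) = 1/(30691/9) = 9/30691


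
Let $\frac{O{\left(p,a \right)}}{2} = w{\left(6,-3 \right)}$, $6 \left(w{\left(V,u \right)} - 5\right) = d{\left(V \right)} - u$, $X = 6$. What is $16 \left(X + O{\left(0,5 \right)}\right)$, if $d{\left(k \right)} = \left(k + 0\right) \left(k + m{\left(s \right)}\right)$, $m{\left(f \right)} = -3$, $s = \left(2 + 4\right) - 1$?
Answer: $368$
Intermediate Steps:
$s = 5$ ($s = 6 - 1 = 5$)
$d{\left(k \right)} = k \left(-3 + k\right)$ ($d{\left(k \right)} = \left(k + 0\right) \left(k - 3\right) = k \left(-3 + k\right)$)
$w{\left(V,u \right)} = 5 - \frac{u}{6} + \frac{V \left(-3 + V\right)}{6}$ ($w{\left(V,u \right)} = 5 + \frac{V \left(-3 + V\right) - u}{6} = 5 + \frac{- u + V \left(-3 + V\right)}{6} = 5 + \left(- \frac{u}{6} + \frac{V \left(-3 + V\right)}{6}\right) = 5 - \frac{u}{6} + \frac{V \left(-3 + V\right)}{6}$)
$O{\left(p,a \right)} = 17$ ($O{\left(p,a \right)} = 2 \left(5 - - \frac{1}{2} + \frac{1}{6} \cdot 6 \left(-3 + 6\right)\right) = 2 \left(5 + \frac{1}{2} + \frac{1}{6} \cdot 6 \cdot 3\right) = 2 \left(5 + \frac{1}{2} + 3\right) = 2 \cdot \frac{17}{2} = 17$)
$16 \left(X + O{\left(0,5 \right)}\right) = 16 \left(6 + 17\right) = 16 \cdot 23 = 368$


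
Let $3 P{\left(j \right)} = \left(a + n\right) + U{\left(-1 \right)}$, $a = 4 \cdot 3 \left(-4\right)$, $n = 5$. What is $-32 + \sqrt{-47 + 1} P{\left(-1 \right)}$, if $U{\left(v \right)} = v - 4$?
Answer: $-32 - 16 i \sqrt{46} \approx -32.0 - 108.52 i$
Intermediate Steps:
$a = -48$ ($a = 12 \left(-4\right) = -48$)
$U{\left(v \right)} = -4 + v$
$P{\left(j \right)} = -16$ ($P{\left(j \right)} = \frac{\left(-48 + 5\right) - 5}{3} = \frac{-43 - 5}{3} = \frac{1}{3} \left(-48\right) = -16$)
$-32 + \sqrt{-47 + 1} P{\left(-1 \right)} = -32 + \sqrt{-47 + 1} \left(-16\right) = -32 + \sqrt{-46} \left(-16\right) = -32 + i \sqrt{46} \left(-16\right) = -32 - 16 i \sqrt{46}$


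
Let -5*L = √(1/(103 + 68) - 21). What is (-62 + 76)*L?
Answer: -14*I*√68210/285 ≈ -12.829*I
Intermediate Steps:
L = -I*√68210/285 (L = -√(1/(103 + 68) - 21)/5 = -√(1/171 - 21)/5 = -I*√68210/285 ≈ -0.91639*I)
(-62 + 76)*L = (-62 + 76)*(-I*√68210/285) = 14*(-I*√68210/285) = -14*I*√68210/285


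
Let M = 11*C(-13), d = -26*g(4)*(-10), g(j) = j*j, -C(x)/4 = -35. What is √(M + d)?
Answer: 10*√57 ≈ 75.498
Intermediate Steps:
C(x) = 140 (C(x) = -4*(-35) = 140)
g(j) = j²
d = 4160 (d = -26*4²*(-10) = -26*16*(-10) = -416*(-10) = 4160)
M = 1540 (M = 11*140 = 1540)
√(M + d) = √(1540 + 4160) = √5700 = 10*√57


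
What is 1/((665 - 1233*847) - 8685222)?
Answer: -1/9728908 ≈ -1.0279e-7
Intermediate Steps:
1/((665 - 1233*847) - 8685222) = 1/((665 - 1044351) - 8685222) = 1/(-1043686 - 8685222) = 1/(-9728908) = -1/9728908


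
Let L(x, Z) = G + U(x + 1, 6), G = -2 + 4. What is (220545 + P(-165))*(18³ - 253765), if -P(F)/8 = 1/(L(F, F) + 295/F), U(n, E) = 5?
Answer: -2351240126277/43 ≈ -5.4680e+10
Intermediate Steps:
G = 2
L(x, Z) = 7 (L(x, Z) = 2 + 5 = 7)
P(F) = -8/(7 + 295/F)
(220545 + P(-165))*(18³ - 253765) = (220545 - 8*(-165)/(295 + 7*(-165)))*(18³ - 253765) = (220545 - 8*(-165)/(295 - 1155))*(5832 - 253765) = (220545 - 8*(-165)/(-860))*(-247933) = (220545 - 8*(-165)*(-1/860))*(-247933) = (220545 - 66/43)*(-247933) = (9483369/43)*(-247933) = -2351240126277/43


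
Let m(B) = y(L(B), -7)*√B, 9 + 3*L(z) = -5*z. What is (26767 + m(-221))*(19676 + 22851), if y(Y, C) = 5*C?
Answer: 1138320209 - 1488445*I*√221 ≈ 1.1383e+9 - 2.2127e+7*I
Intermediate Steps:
L(z) = -3 - 5*z/3 (L(z) = -3 + (-5*z)/3 = -3 - 5*z/3)
m(B) = -35*√B (m(B) = (5*(-7))*√B = -35*√B)
(26767 + m(-221))*(19676 + 22851) = (26767 - 35*I*√221)*(19676 + 22851) = (26767 - 35*I*√221)*42527 = 1138320209 - 1488445*I*√221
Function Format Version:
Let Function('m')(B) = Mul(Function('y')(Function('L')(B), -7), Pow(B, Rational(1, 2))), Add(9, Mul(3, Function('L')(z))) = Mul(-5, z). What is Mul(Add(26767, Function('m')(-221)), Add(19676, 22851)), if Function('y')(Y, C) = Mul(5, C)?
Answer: Add(1138320209, Mul(-1488445, I, Pow(221, Rational(1, 2)))) ≈ Add(1.1383e+9, Mul(-2.2127e+7, I))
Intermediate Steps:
Function('L')(z) = Add(-3, Mul(Rational(-5, 3), z)) (Function('L')(z) = Add(-3, Mul(Rational(1, 3), Mul(-5, z))) = Add(-3, Mul(Rational(-5, 3), z)))
Function('m')(B) = Mul(-35, Pow(B, Rational(1, 2))) (Function('m')(B) = Mul(Mul(5, -7), Pow(B, Rational(1, 2))) = Mul(-35, Pow(B, Rational(1, 2))))
Mul(Add(26767, Function('m')(-221)), Add(19676, 22851)) = Mul(Add(26767, Mul(-35, Pow(-221, Rational(1, 2)))), Add(19676, 22851)) = Mul(Add(26767, Mul(-35, Mul(I, Pow(221, Rational(1, 2))))), 42527) = Mul(Add(26767, Mul(-35, I, Pow(221, Rational(1, 2)))), 42527) = Add(1138320209, Mul(-1488445, I, Pow(221, Rational(1, 2))))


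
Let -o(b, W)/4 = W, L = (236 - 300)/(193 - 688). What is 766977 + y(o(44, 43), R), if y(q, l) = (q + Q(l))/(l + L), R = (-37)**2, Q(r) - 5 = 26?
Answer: 519794815668/677719 ≈ 7.6698e+5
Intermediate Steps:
Q(r) = 31 (Q(r) = 5 + 26 = 31)
L = 64/495 (L = -64/(-495) = -64*(-1/495) = 64/495 ≈ 0.12929)
R = 1369
o(b, W) = -4*W
y(q, l) = (31 + q)/(64/495 + l) (y(q, l) = (q + 31)/(l + 64/495) = (31 + q)/(64/495 + l))
766977 + y(o(44, 43), R) = 766977 + 495*(31 - 4*43)/(64 + 495*1369) = 766977 + 495*(31 - 172)/(64 + 677655) = 766977 + 495*(-141)/677719 = 766977 + 495*(1/677719)*(-141) = 766977 - 69795/677719 = 519794815668/677719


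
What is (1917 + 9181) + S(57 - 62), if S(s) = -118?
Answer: 10980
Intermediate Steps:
(1917 + 9181) + S(57 - 62) = (1917 + 9181) - 118 = 11098 - 118 = 10980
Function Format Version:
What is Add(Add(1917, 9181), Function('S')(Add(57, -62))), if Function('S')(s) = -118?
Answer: 10980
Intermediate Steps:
Add(Add(1917, 9181), Function('S')(Add(57, -62))) = Add(Add(1917, 9181), -118) = Add(11098, -118) = 10980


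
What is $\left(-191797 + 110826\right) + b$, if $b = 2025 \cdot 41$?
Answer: $2054$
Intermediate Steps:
$b = 83025$
$\left(-191797 + 110826\right) + b = \left(-191797 + 110826\right) + 83025 = -80971 + 83025 = 2054$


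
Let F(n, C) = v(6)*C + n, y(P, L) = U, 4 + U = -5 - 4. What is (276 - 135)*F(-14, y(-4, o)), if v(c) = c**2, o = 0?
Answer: -67962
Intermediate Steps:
U = -13 (U = -4 + (-5 - 4) = -4 - 9 = -13)
y(P, L) = -13
F(n, C) = n + 36*C (F(n, C) = 6**2*C + n = 36*C + n = n + 36*C)
(276 - 135)*F(-14, y(-4, o)) = (276 - 135)*(-14 + 36*(-13)) = 141*(-14 - 468) = 141*(-482) = -67962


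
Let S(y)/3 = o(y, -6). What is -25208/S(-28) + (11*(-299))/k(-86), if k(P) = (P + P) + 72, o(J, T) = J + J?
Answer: 384169/2100 ≈ 182.94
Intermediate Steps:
o(J, T) = 2*J
S(y) = 6*y (S(y) = 3*(2*y) = 6*y)
k(P) = 72 + 2*P (k(P) = 2*P + 72 = 72 + 2*P)
-25208/S(-28) + (11*(-299))/k(-86) = -25208/(6*(-28)) + (11*(-299))/(72 + 2*(-86)) = -25208/(-168) - 3289/(72 - 172) = -25208*(-1/168) - 3289/(-100) = 3151/21 - 3289*(-1/100) = 3151/21 + 3289/100 = 384169/2100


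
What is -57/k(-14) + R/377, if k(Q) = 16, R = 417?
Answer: -14817/6032 ≈ -2.4564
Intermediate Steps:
-57/k(-14) + R/377 = -57/16 + 417/377 = -14817/6032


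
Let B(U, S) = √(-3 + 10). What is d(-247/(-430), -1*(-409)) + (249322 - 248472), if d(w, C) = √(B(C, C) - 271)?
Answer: 850 + √(-271 + √7) ≈ 850.0 + 16.382*I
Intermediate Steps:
B(U, S) = √7
d(w, C) = √(-271 + √7) (d(w, C) = √(√7 - 271) = √(-271 + √7))
d(-247/(-430), -1*(-409)) + (249322 - 248472) = √(-271 + √7) + (249322 - 248472) = √(-271 + √7) + 850 = 850 + √(-271 + √7)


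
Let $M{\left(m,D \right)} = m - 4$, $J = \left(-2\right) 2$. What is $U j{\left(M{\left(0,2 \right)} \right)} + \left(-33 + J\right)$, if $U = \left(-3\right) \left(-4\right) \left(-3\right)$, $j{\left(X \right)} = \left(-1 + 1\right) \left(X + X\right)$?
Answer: $-37$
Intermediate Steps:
$J = -4$
$M{\left(m,D \right)} = -4 + m$
$j{\left(X \right)} = 0$ ($j{\left(X \right)} = 0 \cdot 2 X = 0$)
$U = -36$ ($U = 12 \left(-3\right) = -36$)
$U j{\left(M{\left(0,2 \right)} \right)} + \left(-33 + J\right) = \left(-36\right) 0 - 37 = 0 - 37 = -37$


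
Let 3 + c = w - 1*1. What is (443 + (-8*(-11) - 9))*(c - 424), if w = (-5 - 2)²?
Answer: -197838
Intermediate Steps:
w = 49 (w = (-7)² = 49)
c = 45 (c = -3 + (49 - 1*1) = -3 + (49 - 1) = -3 + 48 = 45)
(443 + (-8*(-11) - 9))*(c - 424) = (443 + (-8*(-11) - 9))*(45 - 424) = (443 + (88 - 9))*(-379) = (443 + 79)*(-379) = 522*(-379) = -197838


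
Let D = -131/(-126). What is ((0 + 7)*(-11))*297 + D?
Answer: -2881363/126 ≈ -22868.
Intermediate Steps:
D = 131/126 (D = -131*(-1/126) = 131/126 ≈ 1.0397)
((0 + 7)*(-11))*297 + D = ((0 + 7)*(-11))*297 + 131/126 = (7*(-11))*297 + 131/126 = -77*297 + 131/126 = -22869 + 131/126 = -2881363/126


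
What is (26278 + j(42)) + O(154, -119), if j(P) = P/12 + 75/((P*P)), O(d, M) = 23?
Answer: 15467071/588 ≈ 26305.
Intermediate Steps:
j(P) = 75/P² + P/12 (j(P) = P*(1/12) + 75/(P²) = P/12 + 75/P² = 75/P² + P/12)
(26278 + j(42)) + O(154, -119) = (26278 + (75/42² + (1/12)*42)) + 23 = (26278 + (75*(1/1764) + 7/2)) + 23 = (26278 + (25/588 + 7/2)) + 23 = (26278 + 2083/588) + 23 = 15453547/588 + 23 = 15467071/588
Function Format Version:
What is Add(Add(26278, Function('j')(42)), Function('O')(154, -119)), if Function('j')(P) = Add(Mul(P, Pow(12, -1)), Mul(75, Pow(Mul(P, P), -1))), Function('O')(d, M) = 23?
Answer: Rational(15467071, 588) ≈ 26305.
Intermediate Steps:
Function('j')(P) = Add(Mul(75, Pow(P, -2)), Mul(Rational(1, 12), P)) (Function('j')(P) = Add(Mul(P, Rational(1, 12)), Mul(75, Pow(Pow(P, 2), -1))) = Add(Mul(Rational(1, 12), P), Mul(75, Pow(P, -2))) = Add(Mul(75, Pow(P, -2)), Mul(Rational(1, 12), P)))
Add(Add(26278, Function('j')(42)), Function('O')(154, -119)) = Add(Add(26278, Add(Mul(75, Pow(42, -2)), Mul(Rational(1, 12), 42))), 23) = Add(Add(26278, Add(Mul(75, Rational(1, 1764)), Rational(7, 2))), 23) = Add(Add(26278, Add(Rational(25, 588), Rational(7, 2))), 23) = Add(Add(26278, Rational(2083, 588)), 23) = Add(Rational(15453547, 588), 23) = Rational(15467071, 588)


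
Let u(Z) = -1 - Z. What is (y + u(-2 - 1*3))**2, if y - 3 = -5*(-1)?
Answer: 144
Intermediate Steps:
y = 8 (y = 3 - 5*(-1) = 3 + 5 = 8)
(y + u(-2 - 1*3))**2 = (8 + (-1 - (-2 - 1*3)))**2 = (8 + (-1 - (-2 - 3)))**2 = (8 + (-1 - 1*(-5)))**2 = (8 + (-1 + 5))**2 = (8 + 4)**2 = 12**2 = 144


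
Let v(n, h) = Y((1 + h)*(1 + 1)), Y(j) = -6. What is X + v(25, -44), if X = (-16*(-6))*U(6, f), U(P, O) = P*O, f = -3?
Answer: -1734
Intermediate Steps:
U(P, O) = O*P
X = -1728 (X = (-16*(-6))*(-3*6) = 96*(-18) = -1728)
v(n, h) = -6
X + v(25, -44) = -1728 - 6 = -1734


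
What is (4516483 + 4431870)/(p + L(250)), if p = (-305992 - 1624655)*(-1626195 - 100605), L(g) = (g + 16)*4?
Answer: 8948353/3333841240664 ≈ 2.6841e-6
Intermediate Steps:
L(g) = 64 + 4*g (L(g) = (16 + g)*4 = 64 + 4*g)
p = 3333841239600 (p = -1930647*(-1726800) = 3333841239600)
(4516483 + 4431870)/(p + L(250)) = (4516483 + 4431870)/(3333841239600 + (64 + 4*250)) = 8948353/(3333841239600 + (64 + 1000)) = 8948353/(3333841239600 + 1064) = 8948353/3333841240664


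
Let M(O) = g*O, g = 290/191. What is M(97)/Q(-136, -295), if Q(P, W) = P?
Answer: -14065/12988 ≈ -1.0829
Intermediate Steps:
g = 290/191 (g = 290*(1/191) = 290/191 ≈ 1.5183)
M(O) = 290*O/191
M(97)/Q(-136, -295) = ((290/191)*97)/(-136) = (28130/191)*(-1/136) = -14065/12988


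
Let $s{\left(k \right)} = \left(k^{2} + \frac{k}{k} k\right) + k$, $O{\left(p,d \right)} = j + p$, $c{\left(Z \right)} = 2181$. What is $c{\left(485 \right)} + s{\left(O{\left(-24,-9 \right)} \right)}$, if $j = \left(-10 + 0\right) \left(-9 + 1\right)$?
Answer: $5429$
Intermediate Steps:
$j = 80$ ($j = \left(-10\right) \left(-8\right) = 80$)
$O{\left(p,d \right)} = 80 + p$
$s{\left(k \right)} = k^{2} + 2 k$ ($s{\left(k \right)} = \left(k^{2} + 1 k\right) + k = \left(k^{2} + k\right) + k = \left(k + k^{2}\right) + k = k^{2} + 2 k$)
$c{\left(485 \right)} + s{\left(O{\left(-24,-9 \right)} \right)} = 2181 + \left(80 - 24\right) \left(2 + \left(80 - 24\right)\right) = 2181 + 56 \left(2 + 56\right) = 2181 + 56 \cdot 58 = 2181 + 3248 = 5429$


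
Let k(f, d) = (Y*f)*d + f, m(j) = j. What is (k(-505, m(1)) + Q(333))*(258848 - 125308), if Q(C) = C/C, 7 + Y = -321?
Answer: 22052261440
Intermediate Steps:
Y = -328 (Y = -7 - 321 = -328)
k(f, d) = f - 328*d*f (k(f, d) = (-328*f)*d + f = -328*d*f + f = f - 328*d*f)
Q(C) = 1
(k(-505, m(1)) + Q(333))*(258848 - 125308) = (-505*(1 - 328*1) + 1)*(258848 - 125308) = (-505*(1 - 328) + 1)*133540 = (-505*(-327) + 1)*133540 = (165135 + 1)*133540 = 165136*133540 = 22052261440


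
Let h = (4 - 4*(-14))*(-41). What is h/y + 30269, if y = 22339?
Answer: 676176731/22339 ≈ 30269.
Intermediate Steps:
h = -2460 (h = (4 + 56)*(-41) = 60*(-41) = -2460)
h/y + 30269 = -2460/22339 + 30269 = 676176731/22339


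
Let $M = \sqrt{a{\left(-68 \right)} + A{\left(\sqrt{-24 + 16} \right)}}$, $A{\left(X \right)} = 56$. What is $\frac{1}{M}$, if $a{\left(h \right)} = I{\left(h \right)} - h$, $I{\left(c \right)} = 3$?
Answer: $\frac{\sqrt{127}}{127} \approx 0.088736$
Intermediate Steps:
$a{\left(h \right)} = 3 - h$
$M = \sqrt{127}$ ($M = \sqrt{\left(3 - -68\right) + 56} = \sqrt{\left(3 + 68\right) + 56} = \sqrt{71 + 56} = \sqrt{127} \approx 11.269$)
$\frac{1}{M} = \frac{1}{\sqrt{127}} = \frac{\sqrt{127}}{127}$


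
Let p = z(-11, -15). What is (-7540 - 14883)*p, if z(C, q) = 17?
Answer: -381191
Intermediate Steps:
p = 17
(-7540 - 14883)*p = (-7540 - 14883)*17 = -22423*17 = -381191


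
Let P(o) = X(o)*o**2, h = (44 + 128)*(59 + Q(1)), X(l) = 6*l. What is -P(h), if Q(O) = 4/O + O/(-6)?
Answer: -68163110430896/9 ≈ -7.5737e+12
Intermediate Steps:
Q(O) = 4/O - O/6 (Q(O) = 4/O + O*(-1/6) = 4/O - O/6)
h = 32422/3 (h = (44 + 128)*(59 + (4/1 - 1/6*1)) = 172*(59 + (4*1 - 1/6)) = 172*(59 + (4 - 1/6)) = 172*(59 + 23/6) = 172*(377/6) = 32422/3 ≈ 10807.)
P(o) = 6*o**3 (P(o) = (6*o)*o**2 = 6*o**3)
-P(h) = -6*(32422/3)**3 = -6*34081555215448/27 = -1*68163110430896/9 = -68163110430896/9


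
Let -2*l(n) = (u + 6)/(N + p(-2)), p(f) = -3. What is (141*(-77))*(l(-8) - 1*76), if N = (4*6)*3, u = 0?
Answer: 18988893/23 ≈ 8.2560e+5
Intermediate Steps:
N = 72 (N = 24*3 = 72)
l(n) = -1/23 (l(n) = -(0 + 6)/(2*(72 - 3)) = -3/69 = -½*2/23 = -1/23)
(141*(-77))*(l(-8) - 1*76) = (141*(-77))*(-1/23 - 1*76) = -10857*(-1/23 - 76) = -10857*(-1749/23) = 18988893/23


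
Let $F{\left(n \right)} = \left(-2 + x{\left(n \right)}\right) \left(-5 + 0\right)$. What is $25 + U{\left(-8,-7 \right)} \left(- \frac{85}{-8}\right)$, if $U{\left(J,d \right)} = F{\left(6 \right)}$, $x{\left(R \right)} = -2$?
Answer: $\frac{475}{2} \approx 237.5$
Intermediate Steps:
$F{\left(n \right)} = 20$ ($F{\left(n \right)} = \left(-2 - 2\right) \left(-5 + 0\right) = \left(-4\right) \left(-5\right) = 20$)
$U{\left(J,d \right)} = 20$
$25 + U{\left(-8,-7 \right)} \left(- \frac{85}{-8}\right) = 25 + 20 \left(- \frac{85}{-8}\right) = 25 + 20 \left(\left(-85\right) \left(- \frac{1}{8}\right)\right) = 25 + 20 \cdot \frac{85}{8} = 25 + \frac{425}{2} = \frac{475}{2}$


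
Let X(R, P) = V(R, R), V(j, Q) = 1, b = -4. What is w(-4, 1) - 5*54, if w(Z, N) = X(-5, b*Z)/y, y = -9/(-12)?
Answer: -806/3 ≈ -268.67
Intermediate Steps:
X(R, P) = 1
y = 3/4 (y = -9*(-1/12) = 3/4 ≈ 0.75000)
w(Z, N) = 4/3 (w(Z, N) = 1/(3/4) = 1*(4/3) = 4/3)
w(-4, 1) - 5*54 = 4/3 - 5*54 = 4/3 - 270 = -806/3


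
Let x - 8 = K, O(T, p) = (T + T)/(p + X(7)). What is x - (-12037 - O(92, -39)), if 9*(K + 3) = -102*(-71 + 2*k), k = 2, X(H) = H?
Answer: 153547/12 ≈ 12796.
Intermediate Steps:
O(T, p) = 2*T/(7 + p) (O(T, p) = (T + T)/(p + 7) = (2*T)/(7 + p) = 2*T/(7 + p))
K = 2269/3 (K = -3 + (-102*(-71 + 2*2))/9 = -3 + (-102*(-71 + 4))/9 = -3 + (-102*(-67))/9 = -3 + (1/9)*6834 = -3 + 2278/3 = 2269/3 ≈ 756.33)
x = 2293/3 (x = 8 + 2269/3 = 2293/3 ≈ 764.33)
x - (-12037 - O(92, -39)) = 2293/3 - (-12037 - 2*92/(7 - 39)) = 2293/3 - (-12037 - 2*92/(-32)) = 2293/3 - (-12037 - 2*92*(-1)/32) = 2293/3 - (-12037 - 1*(-23/4)) = 2293/3 - (-12037 + 23/4) = 2293/3 - 1*(-48125/4) = 2293/3 + 48125/4 = 153547/12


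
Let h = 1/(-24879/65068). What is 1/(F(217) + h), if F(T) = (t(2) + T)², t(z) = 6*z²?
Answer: 24879/1444932131 ≈ 1.7218e-5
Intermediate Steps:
F(T) = (24 + T)² (F(T) = (6*2² + T)² = (6*4 + T)² = (24 + T)²)
h = -65068/24879 (h = 1/(-24879*1/65068) = 1/(-24879/65068) = -65068/24879 ≈ -2.6154)
1/(F(217) + h) = 1/((24 + 217)² - 65068/24879) = 1/(241² - 65068/24879) = 1/(58081 - 65068/24879) = 1/(1444932131/24879) = 24879/1444932131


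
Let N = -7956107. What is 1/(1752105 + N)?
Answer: -1/6204002 ≈ -1.6119e-7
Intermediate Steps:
1/(1752105 + N) = 1/(1752105 - 7956107) = 1/(-6204002) = -1/6204002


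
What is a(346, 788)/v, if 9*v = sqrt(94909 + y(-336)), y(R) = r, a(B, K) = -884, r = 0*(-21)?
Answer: -7956*sqrt(94909)/94909 ≈ -25.825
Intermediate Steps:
r = 0
y(R) = 0
v = sqrt(94909)/9 (v = sqrt(94909 + 0)/9 = sqrt(94909)/9 ≈ 34.230)
a(346, 788)/v = -884*9*sqrt(94909)/94909 = -7956*sqrt(94909)/94909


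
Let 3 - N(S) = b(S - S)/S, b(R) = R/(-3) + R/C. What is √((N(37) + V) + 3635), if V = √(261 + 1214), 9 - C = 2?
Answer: √(3638 + 5*√59) ≈ 60.633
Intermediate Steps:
C = 7 (C = 9 - 1*2 = 9 - 2 = 7)
V = 5*√59 (V = √1475 = 5*√59 ≈ 38.406)
b(R) = -4*R/21 (b(R) = R/(-3) + R/7 = R*(-⅓) + R*(⅐) = -R/3 + R/7 = -4*R/21)
N(S) = 3 (N(S) = 3 - (-4*(S - S)/21)/S = 3 - (-4/21*0)/S = 3 - 0/S = 3 - 1*0 = 3 + 0 = 3)
√((N(37) + V) + 3635) = √((3 + 5*√59) + 3635) = √(3638 + 5*√59)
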